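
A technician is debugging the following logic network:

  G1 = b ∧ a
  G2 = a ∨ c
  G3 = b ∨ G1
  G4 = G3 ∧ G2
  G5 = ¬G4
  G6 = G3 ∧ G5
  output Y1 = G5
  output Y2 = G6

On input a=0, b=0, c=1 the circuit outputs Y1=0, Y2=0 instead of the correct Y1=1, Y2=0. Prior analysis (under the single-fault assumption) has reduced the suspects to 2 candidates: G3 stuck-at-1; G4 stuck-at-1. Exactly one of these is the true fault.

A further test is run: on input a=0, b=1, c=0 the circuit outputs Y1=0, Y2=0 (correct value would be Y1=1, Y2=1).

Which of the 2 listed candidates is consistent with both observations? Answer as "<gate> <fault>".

Evaluate each candidate on input a=0, b=1, c=0:
  G3 stuck-at-1: G1=0, G2=0, G3=1 [stuck-at-1], G4=0, G5=1, G6=1 → Y1=1, Y2=1 — eliminated
  G4 stuck-at-1: G1=0, G2=0, G3=1, G4=1 [stuck-at-1], G5=0, G6=0 → Y1=0, Y2=0 — matches
Only G4 stuck-at-1 reproduces the observed Y1=0, Y2=0.

G4 stuck-at-1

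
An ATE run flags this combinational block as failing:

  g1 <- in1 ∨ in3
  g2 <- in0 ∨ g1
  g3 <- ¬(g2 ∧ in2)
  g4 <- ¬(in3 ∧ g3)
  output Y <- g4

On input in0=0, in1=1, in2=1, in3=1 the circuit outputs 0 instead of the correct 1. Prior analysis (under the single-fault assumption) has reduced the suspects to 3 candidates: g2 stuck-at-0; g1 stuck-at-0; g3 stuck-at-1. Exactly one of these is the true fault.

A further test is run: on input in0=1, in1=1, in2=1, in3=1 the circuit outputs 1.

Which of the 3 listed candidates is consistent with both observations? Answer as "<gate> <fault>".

Evaluate each candidate on input in0=1, in1=1, in2=1, in3=1:
  g2 stuck-at-0: g1=1, g2=0 [stuck-at-0], g3=1, g4=0 → 0 — eliminated
  g1 stuck-at-0: g1=0 [stuck-at-0], g2=1, g3=0, g4=1 → 1 — matches
  g3 stuck-at-1: g1=1, g2=1, g3=1 [stuck-at-1], g4=0 → 0 — eliminated
Only g1 stuck-at-0 reproduces the observed 1.

g1 stuck-at-0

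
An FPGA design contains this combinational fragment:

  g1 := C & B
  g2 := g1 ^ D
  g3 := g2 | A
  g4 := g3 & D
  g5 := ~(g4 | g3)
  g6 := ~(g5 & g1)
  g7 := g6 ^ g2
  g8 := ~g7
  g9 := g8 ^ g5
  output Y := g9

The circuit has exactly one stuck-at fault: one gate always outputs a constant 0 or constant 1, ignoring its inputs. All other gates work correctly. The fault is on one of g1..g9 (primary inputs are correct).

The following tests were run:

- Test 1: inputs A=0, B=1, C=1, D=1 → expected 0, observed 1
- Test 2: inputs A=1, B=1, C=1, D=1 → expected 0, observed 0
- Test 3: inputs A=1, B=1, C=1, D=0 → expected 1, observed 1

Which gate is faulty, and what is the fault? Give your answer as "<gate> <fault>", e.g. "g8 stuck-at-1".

g6 stuck-at-1

Fault-free values for test 1 (A=0, B=1, C=1, D=1): g1=1, g2=0, g3=0, g4=0, g5=1, g6=0, g7=0, g8=1, g9=0, giving Y=0. Observed 1.
Test 1: faults giving observed 1 are {g1 stuck-at-0, g2 stuck-at-1, g6 stuck-at-1, g7 stuck-at-1, g8 stuck-at-0, g9 stuck-at-1}.
Test 2 (A=1, B=1, C=1, D=1): fault-free g1=1, g2=0, g3=1, g4=1, g5=0, g6=1, g7=1, g8=0, g9=0 → 0; observed 0. Eliminates g1 stuck-at-0, g2 stuck-at-1, g9 stuck-at-1.
Test 3 (A=1, B=1, C=1, D=0): fault-free g1=1, g2=1, g3=1, g4=0, g5=0, g6=1, g7=0, g8=1, g9=1 → 1; observed 1. Eliminates g7 stuck-at-1, g8 stuck-at-0.
Only g6 stuck-at-1 is consistent with every test.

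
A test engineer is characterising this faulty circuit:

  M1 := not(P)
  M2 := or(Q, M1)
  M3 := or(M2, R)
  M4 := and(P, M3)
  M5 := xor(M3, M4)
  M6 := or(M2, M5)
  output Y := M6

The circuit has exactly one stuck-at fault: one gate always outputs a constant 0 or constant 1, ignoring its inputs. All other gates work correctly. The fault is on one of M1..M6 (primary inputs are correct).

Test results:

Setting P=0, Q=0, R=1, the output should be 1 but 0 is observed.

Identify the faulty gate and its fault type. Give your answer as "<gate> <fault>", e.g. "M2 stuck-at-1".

M6 stuck-at-0

Fault-free values for test 1 (P=0, Q=0, R=1): M1=1, M2=1, M3=1, M4=0, M5=1, M6=1, giving Y=1. Observed 0.
Test 1: faults giving observed 0 are {M6 stuck-at-0}.
Only M6 stuck-at-0 is consistent with every test.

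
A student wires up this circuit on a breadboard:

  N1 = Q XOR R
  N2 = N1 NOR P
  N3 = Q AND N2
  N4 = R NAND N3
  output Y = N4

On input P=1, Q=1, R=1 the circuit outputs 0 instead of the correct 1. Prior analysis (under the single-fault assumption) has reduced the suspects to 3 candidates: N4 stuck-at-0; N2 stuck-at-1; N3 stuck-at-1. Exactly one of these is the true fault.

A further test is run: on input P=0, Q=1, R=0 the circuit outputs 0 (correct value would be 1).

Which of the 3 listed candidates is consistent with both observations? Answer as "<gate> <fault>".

Evaluate each candidate on input P=0, Q=1, R=0:
  N4 stuck-at-0: N1=1, N2=0, N3=0, N4=0 [stuck-at-0] → 0 — matches
  N2 stuck-at-1: N1=1, N2=1 [stuck-at-1], N3=1, N4=1 → 1 — eliminated
  N3 stuck-at-1: N1=1, N2=0, N3=1 [stuck-at-1], N4=1 → 1 — eliminated
Only N4 stuck-at-0 reproduces the observed 0.

N4 stuck-at-0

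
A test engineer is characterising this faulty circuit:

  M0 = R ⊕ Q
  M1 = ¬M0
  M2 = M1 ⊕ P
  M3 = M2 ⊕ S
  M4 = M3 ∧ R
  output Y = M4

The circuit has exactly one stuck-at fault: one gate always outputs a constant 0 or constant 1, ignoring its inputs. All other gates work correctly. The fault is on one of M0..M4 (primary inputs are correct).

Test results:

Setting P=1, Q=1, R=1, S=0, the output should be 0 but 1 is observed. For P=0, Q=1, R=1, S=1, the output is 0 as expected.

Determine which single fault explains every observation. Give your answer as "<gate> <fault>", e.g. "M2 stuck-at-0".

Fault-free values for test 1 (P=1, Q=1, R=1, S=0): M0=0, M1=1, M2=0, M3=0, M4=0, giving Y=0. Observed 1.
Test 1: faults giving observed 1 are {M0 stuck-at-1, M1 stuck-at-0, M2 stuck-at-1, M3 stuck-at-1, M4 stuck-at-1}.
Test 2 (P=0, Q=1, R=1, S=1): fault-free M0=0, M1=1, M2=1, M3=0, M4=0 → 0; observed 0. Eliminates M0 stuck-at-1, M1 stuck-at-0, M3 stuck-at-1, M4 stuck-at-1.
Only M2 stuck-at-1 is consistent with every test.

M2 stuck-at-1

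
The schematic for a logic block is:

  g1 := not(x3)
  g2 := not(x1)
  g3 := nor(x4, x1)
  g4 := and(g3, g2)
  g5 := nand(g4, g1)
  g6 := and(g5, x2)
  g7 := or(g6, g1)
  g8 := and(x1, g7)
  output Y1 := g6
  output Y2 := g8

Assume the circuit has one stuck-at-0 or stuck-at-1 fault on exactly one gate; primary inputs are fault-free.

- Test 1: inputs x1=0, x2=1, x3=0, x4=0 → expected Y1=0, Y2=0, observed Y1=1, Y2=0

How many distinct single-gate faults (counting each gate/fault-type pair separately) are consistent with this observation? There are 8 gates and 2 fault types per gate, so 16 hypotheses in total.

Fault-free: g1=1, g2=1, g3=1, g4=1, g5=0, g6=0, g7=1, g8=0 → Y1=0, Y2=0. Observed Y1=1, Y2=0.
  g1: stuck-at-0 ✓; others ✗
  g2: stuck-at-0 ✓; others ✗
  g3: stuck-at-0 ✓; others ✗
  g4: stuck-at-0 ✓; others ✗
  g5: stuck-at-1 ✓; others ✗
  g6: stuck-at-1 ✓; others ✗
  g7: none of the 2 fault types match ✗
  g8: none of the 2 fault types match ✗
Consistent faults: {g1 stuck-at-0, g2 stuck-at-0, g3 stuck-at-0, g4 stuck-at-0, g5 stuck-at-1, g6 stuck-at-1} — 6 in all.

6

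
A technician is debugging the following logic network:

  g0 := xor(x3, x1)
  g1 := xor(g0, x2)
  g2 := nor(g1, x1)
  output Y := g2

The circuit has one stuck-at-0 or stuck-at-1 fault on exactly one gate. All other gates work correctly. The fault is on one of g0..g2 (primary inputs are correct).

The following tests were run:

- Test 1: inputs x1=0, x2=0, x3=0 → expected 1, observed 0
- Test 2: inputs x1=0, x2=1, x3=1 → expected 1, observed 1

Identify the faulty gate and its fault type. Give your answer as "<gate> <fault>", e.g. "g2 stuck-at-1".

g0 stuck-at-1

Fault-free values for test 1 (x1=0, x2=0, x3=0): g0=0, g1=0, g2=1, giving Y=1. Observed 0.
Test 1: faults giving observed 0 are {g0 stuck-at-1, g1 stuck-at-1, g2 stuck-at-0}.
Test 2 (x1=0, x2=1, x3=1): fault-free g0=1, g1=0, g2=1 → 1; observed 1. Eliminates g1 stuck-at-1, g2 stuck-at-0.
Only g0 stuck-at-1 is consistent with every test.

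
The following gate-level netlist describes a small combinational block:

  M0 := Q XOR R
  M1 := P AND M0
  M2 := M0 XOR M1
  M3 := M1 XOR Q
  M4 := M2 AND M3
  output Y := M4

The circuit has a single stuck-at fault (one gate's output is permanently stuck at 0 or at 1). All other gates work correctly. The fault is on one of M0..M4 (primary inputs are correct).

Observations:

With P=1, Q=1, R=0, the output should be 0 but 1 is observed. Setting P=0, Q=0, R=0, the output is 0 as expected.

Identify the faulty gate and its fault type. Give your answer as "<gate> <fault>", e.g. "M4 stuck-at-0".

Fault-free values for test 1 (P=1, Q=1, R=0): M0=1, M1=1, M2=0, M3=0, M4=0, giving Y=0. Observed 1.
Test 1: faults giving observed 1 are {M1 stuck-at-0, M4 stuck-at-1}.
Test 2 (P=0, Q=0, R=0): fault-free M0=0, M1=0, M2=0, M3=0, M4=0 → 0; observed 0. Eliminates M4 stuck-at-1.
Only M1 stuck-at-0 is consistent with every test.

M1 stuck-at-0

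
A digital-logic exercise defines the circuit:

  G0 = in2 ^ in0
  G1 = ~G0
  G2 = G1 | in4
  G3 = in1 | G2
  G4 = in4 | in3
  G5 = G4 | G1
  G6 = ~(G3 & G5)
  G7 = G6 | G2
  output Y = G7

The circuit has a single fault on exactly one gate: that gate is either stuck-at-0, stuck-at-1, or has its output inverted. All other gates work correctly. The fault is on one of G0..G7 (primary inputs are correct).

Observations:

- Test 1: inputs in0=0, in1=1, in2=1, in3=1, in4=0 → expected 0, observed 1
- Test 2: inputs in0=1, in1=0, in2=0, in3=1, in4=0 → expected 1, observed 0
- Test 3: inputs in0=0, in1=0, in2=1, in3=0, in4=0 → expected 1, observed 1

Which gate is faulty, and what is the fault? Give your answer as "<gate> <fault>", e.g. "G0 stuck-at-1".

G3 inverted output

Fault-free values for test 1 (in0=0, in1=1, in2=1, in3=1, in4=0): G0=1, G1=0, G2=0, G3=1, G4=1, G5=1, G6=0, G7=0, giving Y=0. Observed 1.
Test 1: faults giving observed 1 are {G0 stuck-at-0, G0 inverted output, G1 stuck-at-1, G1 inverted output, G2 stuck-at-1, G2 inverted output, G3 stuck-at-0, G3 inverted output, G4 stuck-at-0, G4 inverted output, G5 stuck-at-0, G5 inverted output, G6 stuck-at-1, G6 inverted output, G7 stuck-at-1, G7 inverted output}.
Test 2 (in0=1, in1=0, in2=0, in3=1, in4=0): fault-free G0=1, G1=0, G2=0, G3=0, G4=1, G5=1, G6=1, G7=1 → 1; observed 0. Eliminates G0 stuck-at-0, G0 inverted output, G1 stuck-at-1, G1 inverted output, G2 stuck-at-1, G2 inverted output, G3 stuck-at-0, G4 stuck-at-0, G4 inverted output, G5 stuck-at-0, G5 inverted output, G6 stuck-at-1, G7 stuck-at-1.
Test 3 (in0=0, in1=0, in2=1, in3=0, in4=0): fault-free G0=1, G1=0, G2=0, G3=0, G4=0, G5=0, G6=1, G7=1 → 1; observed 1. Eliminates G6 inverted output, G7 inverted output.
Only G3 inverted output is consistent with every test.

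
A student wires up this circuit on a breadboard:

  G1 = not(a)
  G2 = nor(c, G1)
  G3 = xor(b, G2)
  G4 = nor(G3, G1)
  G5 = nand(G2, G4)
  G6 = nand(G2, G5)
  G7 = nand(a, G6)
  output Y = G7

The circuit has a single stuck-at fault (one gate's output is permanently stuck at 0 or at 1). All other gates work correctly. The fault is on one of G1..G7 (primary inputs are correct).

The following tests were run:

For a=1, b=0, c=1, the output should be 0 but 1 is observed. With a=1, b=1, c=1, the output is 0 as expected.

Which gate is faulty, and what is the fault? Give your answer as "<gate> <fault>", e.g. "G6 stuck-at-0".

G2 stuck-at-1

Fault-free values for test 1 (a=1, b=0, c=1): G1=0, G2=0, G3=0, G4=1, G5=1, G6=1, G7=0, giving Y=0. Observed 1.
Test 1: faults giving observed 1 are {G2 stuck-at-1, G6 stuck-at-0, G7 stuck-at-1}.
Test 2 (a=1, b=1, c=1): fault-free G1=0, G2=0, G3=1, G4=0, G5=1, G6=1, G7=0 → 0; observed 0. Eliminates G6 stuck-at-0, G7 stuck-at-1.
Only G2 stuck-at-1 is consistent with every test.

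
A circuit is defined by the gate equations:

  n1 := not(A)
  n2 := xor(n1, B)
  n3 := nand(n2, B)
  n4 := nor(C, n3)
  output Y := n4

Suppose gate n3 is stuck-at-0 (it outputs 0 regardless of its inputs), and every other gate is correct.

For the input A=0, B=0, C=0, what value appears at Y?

1

Propagate with n3 forced: n1=1, n2=1, n3=0 [stuck-at-0], n4=1.
So Y = 1. (Without the fault it would be 0.)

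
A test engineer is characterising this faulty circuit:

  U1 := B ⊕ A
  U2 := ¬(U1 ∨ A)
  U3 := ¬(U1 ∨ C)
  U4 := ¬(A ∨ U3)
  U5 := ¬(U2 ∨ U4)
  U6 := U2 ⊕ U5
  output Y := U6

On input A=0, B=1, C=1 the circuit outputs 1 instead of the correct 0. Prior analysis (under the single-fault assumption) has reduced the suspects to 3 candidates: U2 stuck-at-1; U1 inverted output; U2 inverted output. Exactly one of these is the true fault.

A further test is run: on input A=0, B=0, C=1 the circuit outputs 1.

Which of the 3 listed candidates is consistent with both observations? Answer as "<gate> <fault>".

Evaluate each candidate on input A=0, B=0, C=1:
  U2 stuck-at-1: U1=0, U2=1 [stuck-at-1], U3=0, U4=1, U5=0, U6=1 → 1 — matches
  U1 inverted output: U1=1 [inverted output], U2=0, U3=0, U4=1, U5=0, U6=0 → 0 — eliminated
  U2 inverted output: U1=0, U2=0 [inverted output], U3=0, U4=1, U5=0, U6=0 → 0 — eliminated
Only U2 stuck-at-1 reproduces the observed 1.

U2 stuck-at-1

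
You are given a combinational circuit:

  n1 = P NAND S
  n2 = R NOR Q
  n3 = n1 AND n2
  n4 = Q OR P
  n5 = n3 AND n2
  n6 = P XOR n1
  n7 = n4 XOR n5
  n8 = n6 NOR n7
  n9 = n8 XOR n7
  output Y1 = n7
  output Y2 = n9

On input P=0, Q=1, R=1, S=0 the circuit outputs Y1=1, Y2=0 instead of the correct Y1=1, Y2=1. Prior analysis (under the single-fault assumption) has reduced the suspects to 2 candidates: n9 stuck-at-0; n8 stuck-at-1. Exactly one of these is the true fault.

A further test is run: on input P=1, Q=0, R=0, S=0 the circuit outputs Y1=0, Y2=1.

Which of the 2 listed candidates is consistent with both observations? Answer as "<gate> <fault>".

n8 stuck-at-1

Evaluate each candidate on input P=1, Q=0, R=0, S=0:
  n9 stuck-at-0: n1=1, n2=1, n3=1, n4=1, n5=1, n6=0, n7=0, n8=1, n9=0 [stuck-at-0] → Y1=0, Y2=0 — eliminated
  n8 stuck-at-1: n1=1, n2=1, n3=1, n4=1, n5=1, n6=0, n7=0, n8=1 [stuck-at-1], n9=1 → Y1=0, Y2=1 — matches
Only n8 stuck-at-1 reproduces the observed Y1=0, Y2=1.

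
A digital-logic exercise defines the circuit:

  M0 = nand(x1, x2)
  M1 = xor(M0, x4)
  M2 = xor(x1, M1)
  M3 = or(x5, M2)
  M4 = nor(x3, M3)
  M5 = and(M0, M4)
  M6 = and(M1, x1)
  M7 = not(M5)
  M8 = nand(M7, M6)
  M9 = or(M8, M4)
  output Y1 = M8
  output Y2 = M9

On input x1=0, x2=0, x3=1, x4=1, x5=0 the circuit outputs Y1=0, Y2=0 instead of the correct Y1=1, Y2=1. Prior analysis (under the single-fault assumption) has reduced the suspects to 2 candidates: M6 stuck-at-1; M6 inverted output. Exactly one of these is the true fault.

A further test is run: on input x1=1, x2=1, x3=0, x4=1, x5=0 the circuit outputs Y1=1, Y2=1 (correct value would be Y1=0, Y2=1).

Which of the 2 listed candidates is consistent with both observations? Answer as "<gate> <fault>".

Evaluate each candidate on input x1=1, x2=1, x3=0, x4=1, x5=0:
  M6 stuck-at-1: M0=0, M1=1, M2=0, M3=0, M4=1, M5=0, M6=1 [stuck-at-1], M7=1, M8=0, M9=1 → Y1=0, Y2=1 — eliminated
  M6 inverted output: M0=0, M1=1, M2=0, M3=0, M4=1, M5=0, M6=0 [inverted output], M7=1, M8=1, M9=1 → Y1=1, Y2=1 — matches
Only M6 inverted output reproduces the observed Y1=1, Y2=1.

M6 inverted output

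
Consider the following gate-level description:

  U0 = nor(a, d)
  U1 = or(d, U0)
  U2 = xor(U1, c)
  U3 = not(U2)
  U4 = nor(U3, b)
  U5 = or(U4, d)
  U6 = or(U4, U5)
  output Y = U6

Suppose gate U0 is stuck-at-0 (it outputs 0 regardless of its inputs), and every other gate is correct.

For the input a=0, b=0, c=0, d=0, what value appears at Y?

0

Propagate with U0 forced: U0=0 [stuck-at-0], U1=0, U2=0, U3=1, U4=0, U5=0, U6=0.
So Y = 0. (Without the fault it would be 1.)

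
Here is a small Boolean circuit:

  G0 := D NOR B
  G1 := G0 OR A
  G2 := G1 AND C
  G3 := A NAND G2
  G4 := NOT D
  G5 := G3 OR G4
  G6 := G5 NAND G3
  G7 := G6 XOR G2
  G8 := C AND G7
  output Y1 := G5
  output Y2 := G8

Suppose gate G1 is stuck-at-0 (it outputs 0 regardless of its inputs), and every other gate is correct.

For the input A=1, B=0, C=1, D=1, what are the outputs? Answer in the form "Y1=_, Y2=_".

Propagate with G1 forced: G0=0, G1=0 [stuck-at-0], G2=0, G3=1, G4=0, G5=1, G6=0, G7=0, G8=0.
So the outputs are Y1=1, Y2=0. (Without the fault they would be Y1=0, Y2=0.)

Y1=1, Y2=0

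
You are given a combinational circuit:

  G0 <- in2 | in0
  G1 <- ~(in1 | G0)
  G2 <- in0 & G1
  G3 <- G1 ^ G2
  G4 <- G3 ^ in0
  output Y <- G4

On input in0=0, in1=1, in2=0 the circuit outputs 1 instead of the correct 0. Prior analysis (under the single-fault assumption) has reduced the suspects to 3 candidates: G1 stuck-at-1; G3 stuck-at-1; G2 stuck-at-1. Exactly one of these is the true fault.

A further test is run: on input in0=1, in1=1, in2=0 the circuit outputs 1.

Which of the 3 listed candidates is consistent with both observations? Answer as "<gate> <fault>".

Evaluate each candidate on input in0=1, in1=1, in2=0:
  G1 stuck-at-1: G0=1, G1=1 [stuck-at-1], G2=1, G3=0, G4=1 → 1 — matches
  G3 stuck-at-1: G0=1, G1=0, G2=0, G3=1 [stuck-at-1], G4=0 → 0 — eliminated
  G2 stuck-at-1: G0=1, G1=0, G2=1 [stuck-at-1], G3=1, G4=0 → 0 — eliminated
Only G1 stuck-at-1 reproduces the observed 1.

G1 stuck-at-1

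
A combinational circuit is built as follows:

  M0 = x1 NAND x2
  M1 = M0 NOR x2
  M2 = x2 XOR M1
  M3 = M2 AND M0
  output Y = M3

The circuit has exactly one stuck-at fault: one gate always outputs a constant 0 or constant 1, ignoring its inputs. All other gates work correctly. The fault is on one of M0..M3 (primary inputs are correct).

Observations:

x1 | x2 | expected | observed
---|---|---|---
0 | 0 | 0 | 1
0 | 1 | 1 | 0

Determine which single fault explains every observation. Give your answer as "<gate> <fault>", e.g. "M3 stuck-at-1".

M1 stuck-at-1

Fault-free values for test 1 (x1=0, x2=0): M0=1, M1=0, M2=0, M3=0, giving Y=0. Observed 1.
Test 1: faults giving observed 1 are {M1 stuck-at-1, M2 stuck-at-1, M3 stuck-at-1}.
Test 2 (x1=0, x2=1): fault-free M0=1, M1=0, M2=1, M3=1 → 1; observed 0. Eliminates M2 stuck-at-1, M3 stuck-at-1.
Only M1 stuck-at-1 is consistent with every test.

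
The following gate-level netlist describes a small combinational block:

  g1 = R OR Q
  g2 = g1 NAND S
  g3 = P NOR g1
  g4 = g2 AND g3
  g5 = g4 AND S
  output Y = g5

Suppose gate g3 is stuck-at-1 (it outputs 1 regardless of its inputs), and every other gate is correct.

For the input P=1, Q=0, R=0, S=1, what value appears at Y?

1

Propagate with g3 forced: g1=0, g2=1, g3=1 [stuck-at-1], g4=1, g5=1.
So Y = 1. (Without the fault it would be 0.)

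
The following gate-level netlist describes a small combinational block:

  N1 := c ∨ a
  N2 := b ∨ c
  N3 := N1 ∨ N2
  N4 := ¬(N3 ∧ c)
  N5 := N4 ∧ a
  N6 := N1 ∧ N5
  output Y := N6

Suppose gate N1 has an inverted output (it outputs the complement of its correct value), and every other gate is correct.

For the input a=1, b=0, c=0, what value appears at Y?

Propagate with N1 forced: N1=0 [inverted output], N2=0, N3=0, N4=1, N5=1, N6=0.
So Y = 0. (Without the fault it would be 1.)

0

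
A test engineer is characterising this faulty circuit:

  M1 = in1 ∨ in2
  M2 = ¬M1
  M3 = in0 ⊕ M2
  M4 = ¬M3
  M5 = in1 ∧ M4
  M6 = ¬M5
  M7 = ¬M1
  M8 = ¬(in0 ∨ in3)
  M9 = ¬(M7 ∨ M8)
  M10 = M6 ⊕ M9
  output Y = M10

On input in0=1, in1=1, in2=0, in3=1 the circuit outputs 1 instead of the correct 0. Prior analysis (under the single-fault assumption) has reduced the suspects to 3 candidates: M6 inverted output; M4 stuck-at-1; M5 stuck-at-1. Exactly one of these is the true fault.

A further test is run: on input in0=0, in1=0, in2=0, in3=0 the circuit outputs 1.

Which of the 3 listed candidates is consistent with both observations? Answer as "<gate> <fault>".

M4 stuck-at-1

Evaluate each candidate on input in0=0, in1=0, in2=0, in3=0:
  M6 inverted output: M1=0, M2=1, M3=1, M4=0, M5=0, M6=0 [inverted output], M7=1, M8=1, M9=0, M10=0 → 0 — eliminated
  M4 stuck-at-1: M1=0, M2=1, M3=1, M4=1 [stuck-at-1], M5=0, M6=1, M7=1, M8=1, M9=0, M10=1 → 1 — matches
  M5 stuck-at-1: M1=0, M2=1, M3=1, M4=0, M5=1 [stuck-at-1], M6=0, M7=1, M8=1, M9=0, M10=0 → 0 — eliminated
Only M4 stuck-at-1 reproduces the observed 1.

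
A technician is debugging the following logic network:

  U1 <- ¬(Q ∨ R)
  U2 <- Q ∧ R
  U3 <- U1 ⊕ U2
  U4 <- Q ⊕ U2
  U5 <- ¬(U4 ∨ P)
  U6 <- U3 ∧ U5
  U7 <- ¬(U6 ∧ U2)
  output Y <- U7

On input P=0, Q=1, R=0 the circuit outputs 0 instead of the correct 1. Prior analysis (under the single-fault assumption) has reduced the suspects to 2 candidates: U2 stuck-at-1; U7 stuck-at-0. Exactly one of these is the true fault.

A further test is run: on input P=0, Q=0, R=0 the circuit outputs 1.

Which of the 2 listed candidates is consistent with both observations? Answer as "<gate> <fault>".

Evaluate each candidate on input P=0, Q=0, R=0:
  U2 stuck-at-1: U1=1, U2=1 [stuck-at-1], U3=0, U4=1, U5=0, U6=0, U7=1 → 1 — matches
  U7 stuck-at-0: U1=1, U2=0, U3=1, U4=0, U5=1, U6=1, U7=0 [stuck-at-0] → 0 — eliminated
Only U2 stuck-at-1 reproduces the observed 1.

U2 stuck-at-1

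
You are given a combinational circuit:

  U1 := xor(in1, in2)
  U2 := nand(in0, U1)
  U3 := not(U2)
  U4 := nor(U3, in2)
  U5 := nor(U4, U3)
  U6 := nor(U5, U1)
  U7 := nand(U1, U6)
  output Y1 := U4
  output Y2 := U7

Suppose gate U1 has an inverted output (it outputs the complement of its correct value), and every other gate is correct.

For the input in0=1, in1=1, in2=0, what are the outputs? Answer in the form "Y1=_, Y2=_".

Propagate with U1 forced: U1=0 [inverted output], U2=1, U3=0, U4=1, U5=0, U6=1, U7=1.
So the outputs are Y1=1, Y2=1. (Without the fault they would be Y1=0, Y2=1.)

Y1=1, Y2=1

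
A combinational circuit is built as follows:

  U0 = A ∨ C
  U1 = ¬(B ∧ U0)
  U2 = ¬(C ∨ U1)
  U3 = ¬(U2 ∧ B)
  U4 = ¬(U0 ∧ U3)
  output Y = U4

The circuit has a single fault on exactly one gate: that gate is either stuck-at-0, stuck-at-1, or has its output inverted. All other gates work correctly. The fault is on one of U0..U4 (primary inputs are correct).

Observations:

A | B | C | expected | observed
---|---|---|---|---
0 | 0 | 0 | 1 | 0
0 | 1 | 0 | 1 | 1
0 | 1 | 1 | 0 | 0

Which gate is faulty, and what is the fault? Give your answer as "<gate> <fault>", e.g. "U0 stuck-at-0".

Fault-free values for test 1 (A=0, B=0, C=0): U0=0, U1=1, U2=0, U3=1, U4=1, giving Y=1. Observed 0.
Test 1: faults giving observed 0 are {U0 stuck-at-1, U0 inverted output, U4 stuck-at-0, U4 inverted output}.
Test 2 (A=0, B=1, C=0): fault-free U0=0, U1=1, U2=0, U3=1, U4=1 → 1; observed 1. Eliminates U4 stuck-at-0, U4 inverted output.
Test 3 (A=0, B=1, C=1): fault-free U0=1, U1=0, U2=0, U3=1, U4=0 → 0; observed 0. Eliminates U0 inverted output.
Only U0 stuck-at-1 is consistent with every test.

U0 stuck-at-1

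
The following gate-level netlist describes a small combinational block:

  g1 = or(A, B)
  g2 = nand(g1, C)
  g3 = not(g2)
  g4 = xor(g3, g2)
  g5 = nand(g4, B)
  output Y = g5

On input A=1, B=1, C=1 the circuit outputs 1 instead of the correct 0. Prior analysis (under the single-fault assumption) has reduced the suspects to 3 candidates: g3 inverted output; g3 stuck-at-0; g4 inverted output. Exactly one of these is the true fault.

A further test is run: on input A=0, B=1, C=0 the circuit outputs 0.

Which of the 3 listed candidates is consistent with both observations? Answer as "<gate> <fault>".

Evaluate each candidate on input A=0, B=1, C=0:
  g3 inverted output: g1=1, g2=1, g3=1 [inverted output], g4=0, g5=1 → 1 — eliminated
  g3 stuck-at-0: g1=1, g2=1, g3=0 [stuck-at-0], g4=1, g5=0 → 0 — matches
  g4 inverted output: g1=1, g2=1, g3=0, g4=0 [inverted output], g5=1 → 1 — eliminated
Only g3 stuck-at-0 reproduces the observed 0.

g3 stuck-at-0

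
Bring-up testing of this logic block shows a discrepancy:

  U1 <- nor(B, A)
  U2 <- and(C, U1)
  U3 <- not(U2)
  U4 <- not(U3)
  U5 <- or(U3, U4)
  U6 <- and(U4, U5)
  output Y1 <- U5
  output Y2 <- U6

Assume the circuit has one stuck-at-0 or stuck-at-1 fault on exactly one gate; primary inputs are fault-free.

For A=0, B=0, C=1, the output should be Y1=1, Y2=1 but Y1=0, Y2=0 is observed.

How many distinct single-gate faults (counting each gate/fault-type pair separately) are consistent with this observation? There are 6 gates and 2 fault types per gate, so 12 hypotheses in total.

Fault-free: U1=1, U2=1, U3=0, U4=1, U5=1, U6=1 → Y1=1, Y2=1. Observed Y1=0, Y2=0.
  U1 stuck-at-0: output Y1=1, Y2=0 ✗
  U1 stuck-at-1: output Y1=1, Y2=1 ✗
  U2 stuck-at-0: output Y1=1, Y2=0 ✗
  U2 stuck-at-1: output Y1=1, Y2=1 ✗
  U3 stuck-at-0: output Y1=1, Y2=1 ✗
  U3 stuck-at-1: output Y1=1, Y2=0 ✗
  U4 stuck-at-0: output Y1=0, Y2=0 ✓
  U4 stuck-at-1: output Y1=1, Y2=1 ✗
  U5 stuck-at-0: output Y1=0, Y2=0 ✓
  U5 stuck-at-1: output Y1=1, Y2=1 ✗
  U6 stuck-at-0: output Y1=1, Y2=0 ✗
  U6 stuck-at-1: output Y1=1, Y2=1 ✗
Consistent faults: {U4 stuck-at-0, U5 stuck-at-0} — 2 in all.

2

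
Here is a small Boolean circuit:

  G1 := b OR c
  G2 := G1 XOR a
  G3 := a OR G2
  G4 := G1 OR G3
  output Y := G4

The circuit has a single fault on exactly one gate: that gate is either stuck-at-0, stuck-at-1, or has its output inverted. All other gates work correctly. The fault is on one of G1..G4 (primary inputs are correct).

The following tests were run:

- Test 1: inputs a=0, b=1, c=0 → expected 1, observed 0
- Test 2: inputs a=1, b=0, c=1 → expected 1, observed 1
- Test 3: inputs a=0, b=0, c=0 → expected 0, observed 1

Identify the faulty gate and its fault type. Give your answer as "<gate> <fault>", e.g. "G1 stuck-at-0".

G1 inverted output

Fault-free values for test 1 (a=0, b=1, c=0): G1=1, G2=1, G3=1, G4=1, giving Y=1. Observed 0.
Test 1: faults giving observed 0 are {G1 stuck-at-0, G1 inverted output, G4 stuck-at-0, G4 inverted output}.
Test 2 (a=1, b=0, c=1): fault-free G1=1, G2=0, G3=1, G4=1 → 1; observed 1. Eliminates G4 stuck-at-0, G4 inverted output.
Test 3 (a=0, b=0, c=0): fault-free G1=0, G2=0, G3=0, G4=0 → 0; observed 1. Eliminates G1 stuck-at-0.
Only G1 inverted output is consistent with every test.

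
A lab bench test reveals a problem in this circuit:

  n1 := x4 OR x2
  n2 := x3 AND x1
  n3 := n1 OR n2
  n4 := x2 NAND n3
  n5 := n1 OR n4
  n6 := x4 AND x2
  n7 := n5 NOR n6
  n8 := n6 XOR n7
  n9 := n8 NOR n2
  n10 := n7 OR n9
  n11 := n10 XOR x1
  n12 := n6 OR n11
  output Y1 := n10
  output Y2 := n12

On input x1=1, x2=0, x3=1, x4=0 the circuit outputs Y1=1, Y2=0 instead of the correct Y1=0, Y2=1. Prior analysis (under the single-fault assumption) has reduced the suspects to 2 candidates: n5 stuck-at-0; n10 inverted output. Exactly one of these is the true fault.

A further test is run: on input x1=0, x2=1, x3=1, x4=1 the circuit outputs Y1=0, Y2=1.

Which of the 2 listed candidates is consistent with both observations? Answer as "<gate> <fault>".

n5 stuck-at-0

Evaluate each candidate on input x1=0, x2=1, x3=1, x4=1:
  n5 stuck-at-0: n1=1, n2=0, n3=1, n4=0, n5=0 [stuck-at-0], n6=1, n7=0, n8=1, n9=0, n10=0, n11=0, n12=1 → Y1=0, Y2=1 — matches
  n10 inverted output: n1=1, n2=0, n3=1, n4=0, n5=1, n6=1, n7=0, n8=1, n9=0, n10=1 [inverted output], n11=1, n12=1 → Y1=1, Y2=1 — eliminated
Only n5 stuck-at-0 reproduces the observed Y1=0, Y2=1.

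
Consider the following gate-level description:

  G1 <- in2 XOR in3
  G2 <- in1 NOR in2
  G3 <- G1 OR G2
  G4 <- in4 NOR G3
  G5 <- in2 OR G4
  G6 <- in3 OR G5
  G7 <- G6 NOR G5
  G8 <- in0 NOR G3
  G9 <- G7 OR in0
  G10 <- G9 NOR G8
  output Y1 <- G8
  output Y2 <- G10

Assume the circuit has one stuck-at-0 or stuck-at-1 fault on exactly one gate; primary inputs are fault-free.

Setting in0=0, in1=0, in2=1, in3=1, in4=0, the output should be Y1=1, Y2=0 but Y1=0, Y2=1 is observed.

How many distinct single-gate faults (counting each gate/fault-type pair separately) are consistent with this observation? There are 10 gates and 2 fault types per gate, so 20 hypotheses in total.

4

Fault-free: G1=0, G2=0, G3=0, G4=1, G5=1, G6=1, G7=0, G8=1, G9=0, G10=0 → Y1=1, Y2=0. Observed Y1=0, Y2=1.
  G1: stuck-at-1 ✓; others ✗
  G2: stuck-at-1 ✓; others ✗
  G3: stuck-at-1 ✓; others ✗
  G4: none of the 2 fault types match ✗
  G5: none of the 2 fault types match ✗
  G6: none of the 2 fault types match ✗
  G7: none of the 2 fault types match ✗
  G8: stuck-at-0 ✓; others ✗
  G9: none of the 2 fault types match ✗
  G10: none of the 2 fault types match ✗
Consistent faults: {G1 stuck-at-1, G2 stuck-at-1, G3 stuck-at-1, G8 stuck-at-0} — 4 in all.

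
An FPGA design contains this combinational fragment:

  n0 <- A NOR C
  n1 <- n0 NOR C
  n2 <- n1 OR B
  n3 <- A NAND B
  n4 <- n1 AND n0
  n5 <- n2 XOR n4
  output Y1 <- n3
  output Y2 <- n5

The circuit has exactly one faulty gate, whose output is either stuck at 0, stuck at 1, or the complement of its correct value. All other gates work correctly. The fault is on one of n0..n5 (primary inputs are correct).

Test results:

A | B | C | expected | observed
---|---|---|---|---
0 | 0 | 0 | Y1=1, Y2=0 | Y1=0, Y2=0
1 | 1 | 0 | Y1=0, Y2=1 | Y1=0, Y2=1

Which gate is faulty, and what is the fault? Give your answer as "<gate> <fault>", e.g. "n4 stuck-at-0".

Fault-free values for test 1 (A=0, B=0, C=0): n0=1, n1=0, n2=0, n3=1, n4=0, n5=0, giving Y1=1, Y2=0. Observed Y1=0, Y2=0.
Test 1: faults giving observed Y1=0, Y2=0 are {n3 stuck-at-0, n3 inverted output}.
Test 2 (A=1, B=1, C=0): fault-free n0=0, n1=1, n2=1, n3=0, n4=0, n5=1 → Y1=0, Y2=1; observed Y1=0, Y2=1. Eliminates n3 inverted output.
Only n3 stuck-at-0 is consistent with every test.

n3 stuck-at-0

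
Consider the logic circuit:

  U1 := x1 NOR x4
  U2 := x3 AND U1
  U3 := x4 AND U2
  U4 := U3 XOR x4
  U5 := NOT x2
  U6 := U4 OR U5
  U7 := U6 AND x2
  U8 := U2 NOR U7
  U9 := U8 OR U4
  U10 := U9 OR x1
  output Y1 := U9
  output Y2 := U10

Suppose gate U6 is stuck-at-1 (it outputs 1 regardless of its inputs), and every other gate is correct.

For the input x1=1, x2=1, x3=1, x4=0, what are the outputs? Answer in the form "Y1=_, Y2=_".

Y1=0, Y2=1

Propagate with U6 forced: U1=0, U2=0, U3=0, U4=0, U5=0, U6=1 [stuck-at-1], U7=1, U8=0, U9=0, U10=1.
So the outputs are Y1=0, Y2=1. (Without the fault they would be Y1=1, Y2=1.)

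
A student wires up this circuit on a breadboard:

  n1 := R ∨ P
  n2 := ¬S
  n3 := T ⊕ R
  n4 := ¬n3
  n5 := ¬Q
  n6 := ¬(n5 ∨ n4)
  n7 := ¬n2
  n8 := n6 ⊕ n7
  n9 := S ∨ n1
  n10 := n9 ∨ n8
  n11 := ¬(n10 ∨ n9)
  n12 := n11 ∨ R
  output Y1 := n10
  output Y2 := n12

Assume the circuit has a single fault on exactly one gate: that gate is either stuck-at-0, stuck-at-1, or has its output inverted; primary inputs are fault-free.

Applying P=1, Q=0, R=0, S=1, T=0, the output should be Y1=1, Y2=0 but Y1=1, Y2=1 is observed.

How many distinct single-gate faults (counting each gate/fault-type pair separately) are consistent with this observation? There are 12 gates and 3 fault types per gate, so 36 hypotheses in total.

4

Fault-free: n1=1, n2=0, n3=0, n4=1, n5=1, n6=0, n7=1, n8=1, n9=1, n10=1, n11=0, n12=0 → Y1=1, Y2=0. Observed Y1=1, Y2=1.
  n1: none of the 3 fault types match ✗
  n2: none of the 3 fault types match ✗
  n3: none of the 3 fault types match ✗
  n4: none of the 3 fault types match ✗
  n5: none of the 3 fault types match ✗
  n6: none of the 3 fault types match ✗
  n7: none of the 3 fault types match ✗
  n8: none of the 3 fault types match ✗
  n9: none of the 3 fault types match ✗
  n10: none of the 3 fault types match ✗
  n11: stuck-at-1, inverted output ✓; others ✗
  n12: stuck-at-1, inverted output ✓; others ✗
Consistent faults: {n11 stuck-at-1, n11 inverted output, n12 stuck-at-1, n12 inverted output} — 4 in all.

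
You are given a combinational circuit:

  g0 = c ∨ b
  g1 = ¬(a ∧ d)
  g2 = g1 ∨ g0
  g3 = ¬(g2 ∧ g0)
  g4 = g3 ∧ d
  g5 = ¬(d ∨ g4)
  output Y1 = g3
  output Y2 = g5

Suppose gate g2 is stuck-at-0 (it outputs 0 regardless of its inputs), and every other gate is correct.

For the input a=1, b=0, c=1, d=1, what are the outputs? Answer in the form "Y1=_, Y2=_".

Y1=1, Y2=0

Propagate with g2 forced: g0=1, g1=0, g2=0 [stuck-at-0], g3=1, g4=1, g5=0.
So the outputs are Y1=1, Y2=0. (Without the fault they would be Y1=0, Y2=0.)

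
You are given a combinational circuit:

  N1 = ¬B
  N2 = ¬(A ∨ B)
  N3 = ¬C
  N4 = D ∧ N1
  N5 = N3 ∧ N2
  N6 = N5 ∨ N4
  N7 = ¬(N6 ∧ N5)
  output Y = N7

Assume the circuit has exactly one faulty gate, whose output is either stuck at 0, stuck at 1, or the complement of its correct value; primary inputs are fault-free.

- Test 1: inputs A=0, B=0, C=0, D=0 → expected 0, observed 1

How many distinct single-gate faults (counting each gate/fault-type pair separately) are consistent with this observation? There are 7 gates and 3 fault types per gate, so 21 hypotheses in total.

10

Fault-free: N1=1, N2=1, N3=1, N4=0, N5=1, N6=1, N7=0 → 0. Observed 1.
  N1: none of the 3 fault types match ✗
  N2: stuck-at-0, inverted output ✓; others ✗
  N3: stuck-at-0, inverted output ✓; others ✗
  N4: none of the 3 fault types match ✗
  N5: stuck-at-0, inverted output ✓; others ✗
  N6: stuck-at-0, inverted output ✓; others ✗
  N7: stuck-at-1, inverted output ✓; others ✗
Consistent faults: {N2 stuck-at-0, N2 inverted output, N3 stuck-at-0, N3 inverted output, N5 stuck-at-0, N5 inverted output, N6 stuck-at-0, N6 inverted output, N7 stuck-at-1, N7 inverted output} — 10 in all.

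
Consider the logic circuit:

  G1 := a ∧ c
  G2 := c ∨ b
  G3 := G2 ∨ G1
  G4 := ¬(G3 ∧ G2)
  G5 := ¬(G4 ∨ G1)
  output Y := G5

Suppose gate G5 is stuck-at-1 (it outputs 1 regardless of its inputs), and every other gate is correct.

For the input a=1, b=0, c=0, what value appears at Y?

Propagate with G5 forced: G1=0, G2=0, G3=0, G4=1, G5=1 [stuck-at-1].
So Y = 1. (Without the fault it would be 0.)

1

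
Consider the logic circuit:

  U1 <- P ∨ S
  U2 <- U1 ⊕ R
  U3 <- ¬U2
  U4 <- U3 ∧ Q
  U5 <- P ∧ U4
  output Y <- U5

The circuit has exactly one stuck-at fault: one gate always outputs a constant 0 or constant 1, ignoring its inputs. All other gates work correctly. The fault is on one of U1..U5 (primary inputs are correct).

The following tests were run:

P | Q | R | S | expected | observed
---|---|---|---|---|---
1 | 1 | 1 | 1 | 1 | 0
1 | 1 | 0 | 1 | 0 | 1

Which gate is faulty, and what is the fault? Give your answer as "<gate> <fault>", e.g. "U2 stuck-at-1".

U1 stuck-at-0

Fault-free values for test 1 (P=1, Q=1, R=1, S=1): U1=1, U2=0, U3=1, U4=1, U5=1, giving Y=1. Observed 0.
Test 1: faults giving observed 0 are {U1 stuck-at-0, U2 stuck-at-1, U3 stuck-at-0, U4 stuck-at-0, U5 stuck-at-0}.
Test 2 (P=1, Q=1, R=0, S=1): fault-free U1=1, U2=1, U3=0, U4=0, U5=0 → 0; observed 1. Eliminates U2 stuck-at-1, U3 stuck-at-0, U4 stuck-at-0, U5 stuck-at-0.
Only U1 stuck-at-0 is consistent with every test.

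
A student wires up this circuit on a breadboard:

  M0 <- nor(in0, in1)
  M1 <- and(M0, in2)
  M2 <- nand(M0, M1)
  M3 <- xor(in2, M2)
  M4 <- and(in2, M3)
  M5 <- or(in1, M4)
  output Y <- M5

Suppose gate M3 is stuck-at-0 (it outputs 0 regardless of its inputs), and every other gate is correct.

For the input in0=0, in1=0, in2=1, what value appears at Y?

Propagate with M3 forced: M0=1, M1=1, M2=0, M3=0 [stuck-at-0], M4=0, M5=0.
So Y = 0. (Without the fault it would be 1.)

0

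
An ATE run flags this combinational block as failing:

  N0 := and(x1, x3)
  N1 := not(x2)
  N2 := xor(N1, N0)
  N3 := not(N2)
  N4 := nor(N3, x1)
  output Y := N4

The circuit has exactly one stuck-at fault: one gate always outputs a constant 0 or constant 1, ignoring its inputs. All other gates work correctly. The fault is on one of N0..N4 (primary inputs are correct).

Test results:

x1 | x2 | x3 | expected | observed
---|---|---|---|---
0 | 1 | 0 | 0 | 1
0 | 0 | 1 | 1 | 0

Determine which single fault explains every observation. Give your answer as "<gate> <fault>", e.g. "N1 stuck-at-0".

Fault-free values for test 1 (x1=0, x2=1, x3=0): N0=0, N1=0, N2=0, N3=1, N4=0, giving Y=0. Observed 1.
Test 1: faults giving observed 1 are {N0 stuck-at-1, N1 stuck-at-1, N2 stuck-at-1, N3 stuck-at-0, N4 stuck-at-1}.
Test 2 (x1=0, x2=0, x3=1): fault-free N0=0, N1=1, N2=1, N3=0, N4=1 → 1; observed 0. Eliminates N1 stuck-at-1, N2 stuck-at-1, N3 stuck-at-0, N4 stuck-at-1.
Only N0 stuck-at-1 is consistent with every test.

N0 stuck-at-1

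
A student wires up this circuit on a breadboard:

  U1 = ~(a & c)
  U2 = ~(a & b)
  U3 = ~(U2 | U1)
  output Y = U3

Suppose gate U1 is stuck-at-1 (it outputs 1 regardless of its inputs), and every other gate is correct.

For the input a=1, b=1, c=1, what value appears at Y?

Propagate with U1 forced: U1=1 [stuck-at-1], U2=0, U3=0.
So Y = 0. (Without the fault it would be 1.)

0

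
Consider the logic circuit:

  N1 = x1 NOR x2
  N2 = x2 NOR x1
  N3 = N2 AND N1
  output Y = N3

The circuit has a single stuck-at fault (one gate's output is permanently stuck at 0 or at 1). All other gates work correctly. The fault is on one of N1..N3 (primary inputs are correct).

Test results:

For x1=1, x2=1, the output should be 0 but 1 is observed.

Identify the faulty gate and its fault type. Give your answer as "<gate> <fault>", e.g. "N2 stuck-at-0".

Fault-free values for test 1 (x1=1, x2=1): N1=0, N2=0, N3=0, giving Y=0. Observed 1.
Test 1: faults giving observed 1 are {N3 stuck-at-1}.
Only N3 stuck-at-1 is consistent with every test.

N3 stuck-at-1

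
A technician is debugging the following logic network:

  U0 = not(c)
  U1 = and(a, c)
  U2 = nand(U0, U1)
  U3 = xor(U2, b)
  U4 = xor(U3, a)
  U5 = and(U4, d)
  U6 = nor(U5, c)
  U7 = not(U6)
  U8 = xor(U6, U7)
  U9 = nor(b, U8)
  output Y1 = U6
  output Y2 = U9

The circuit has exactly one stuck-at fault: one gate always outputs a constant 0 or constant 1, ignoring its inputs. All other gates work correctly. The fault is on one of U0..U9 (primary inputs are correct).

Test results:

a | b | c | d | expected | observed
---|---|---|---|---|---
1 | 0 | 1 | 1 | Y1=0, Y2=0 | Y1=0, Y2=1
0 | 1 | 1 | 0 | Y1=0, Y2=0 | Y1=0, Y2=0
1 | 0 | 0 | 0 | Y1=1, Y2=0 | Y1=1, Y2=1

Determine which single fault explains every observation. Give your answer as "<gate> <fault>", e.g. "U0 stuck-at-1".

Fault-free values for test 1 (a=1, b=0, c=1, d=1): U0=0, U1=1, U2=1, U3=1, U4=0, U5=0, U6=0, U7=1, U8=1, U9=0, giving Y1=0, Y2=0. Observed Y1=0, Y2=1.
Test 1: faults giving observed Y1=0, Y2=1 are {U7 stuck-at-0, U8 stuck-at-0, U9 stuck-at-1}.
Test 2 (a=0, b=1, c=1, d=0): fault-free U0=0, U1=0, U2=1, U3=0, U4=0, U5=0, U6=0, U7=1, U8=1, U9=0 → Y1=0, Y2=0; observed Y1=0, Y2=0. Eliminates U9 stuck-at-1.
Test 3 (a=1, b=0, c=0, d=0): fault-free U0=1, U1=0, U2=1, U3=1, U4=0, U5=0, U6=1, U7=0, U8=1, U9=0 → Y1=1, Y2=0; observed Y1=1, Y2=1. Eliminates U7 stuck-at-0.
Only U8 stuck-at-0 is consistent with every test.

U8 stuck-at-0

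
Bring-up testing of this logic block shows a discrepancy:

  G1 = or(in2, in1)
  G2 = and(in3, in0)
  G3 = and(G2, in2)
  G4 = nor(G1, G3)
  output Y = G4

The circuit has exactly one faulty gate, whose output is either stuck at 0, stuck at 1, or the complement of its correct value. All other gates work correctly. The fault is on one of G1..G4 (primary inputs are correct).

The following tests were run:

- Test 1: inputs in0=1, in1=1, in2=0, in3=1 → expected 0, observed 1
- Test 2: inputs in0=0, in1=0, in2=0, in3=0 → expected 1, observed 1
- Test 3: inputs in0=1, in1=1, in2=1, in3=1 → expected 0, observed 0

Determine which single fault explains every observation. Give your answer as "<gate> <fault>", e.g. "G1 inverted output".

G1 stuck-at-0

Fault-free values for test 1 (in0=1, in1=1, in2=0, in3=1): G1=1, G2=1, G3=0, G4=0, giving Y=0. Observed 1.
Test 1: faults giving observed 1 are {G1 stuck-at-0, G1 inverted output, G4 stuck-at-1, G4 inverted output}.
Test 2 (in0=0, in1=0, in2=0, in3=0): fault-free G1=0, G2=0, G3=0, G4=1 → 1; observed 1. Eliminates G1 inverted output, G4 inverted output.
Test 3 (in0=1, in1=1, in2=1, in3=1): fault-free G1=1, G2=1, G3=1, G4=0 → 0; observed 0. Eliminates G4 stuck-at-1.
Only G1 stuck-at-0 is consistent with every test.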